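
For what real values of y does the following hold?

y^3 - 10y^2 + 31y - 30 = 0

y = 2 or y = 3 or y = 5

Possible rational roots are divisors of -30. Testing y = 3 gives 0, so (y - 3) is a factor.
Divide: y^3 - 10y^2 + 31y - 30 = (y - 3)(y^2 - 7y + 10).
Factor the quadratic: y = 5 or y = 2.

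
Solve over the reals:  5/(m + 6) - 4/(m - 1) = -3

m = -7.4393 or m = 2.1059

Multiply both sides by (m + 6)(m - 1):
5(m - 1) - 4(m + 6) = -3(m + 6)(m - 1).
Expand and collect terms: -3m² - 16m + 47 = 0.
By the quadratic formula, m = (16 ± √820) / -6, so m ≈ -7.4393 or m ≈ 2.1059.
Neither value makes a denominator zero (m ≠ -6, m ≠ 1), so both are valid.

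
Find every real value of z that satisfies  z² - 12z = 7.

Rearrange to standard form: z² - 12z - 7 = 0.
Discriminant: (-12)² − 4·1·(-7) = 172.
Quadratic formula: z = (12 ± √172) / 2.
So z = 6 + √(43) ≈ 12.5574 or z = 6 - √(43) ≈ -0.5574.

z = -0.5574 or z = 12.5574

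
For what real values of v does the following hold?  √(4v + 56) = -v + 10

v = 2

Square both sides: 4v + 56 = (-v + 10)².
Expand and rearrange: v² - 24v + 44 = 0.
Solving gives v = 22 or v = 2.
Check each candidate in the original equation:
  v = 22: √(144) = 12, while -v + 10 = -12 — extraneous.
  v = 2: √(64) = 8, while -v + 10 = 8 — valid.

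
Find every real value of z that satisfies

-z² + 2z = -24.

Bring every term to one side: -z² + 2z + 24 = 0.
Factor: -1(z - 6)(z + 4) = 0.
So z = 6 or z = -4.

z = -4 or z = 6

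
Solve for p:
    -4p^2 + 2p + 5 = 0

Discriminant: (2)^2 - 4*(-4)*5 = 84.
Quadratic formula: p = (-2 +/- sqrt(84)) / (-8).
So p = 1/4 - sqrt(21)/4 ~= -0.8956 or p = 1/4 + sqrt(21)/4 ~= 1.3956.

p = -0.8956 or p = 1.3956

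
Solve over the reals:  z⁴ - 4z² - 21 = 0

Let u = z². The equation becomes u² - 4u - 21 = 0.
Factor: (u - 7)(u + 3) = 0, so u = 7 or u = -3.
z² = 7 gives z = ±√(7) ≈ ±2.6458.
z² = -3 < 0 has no real solution.

z = -2.6458 or z = 2.6458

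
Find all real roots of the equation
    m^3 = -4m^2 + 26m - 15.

m = -7.6533 or m = 0.6533 or m = 3

Rearrange: m^3 + 4m^2 - 26m + 15 = 0.
Possible rational roots are divisors of 15. Testing m = 3 gives 0, so (m - 3) is a factor.
Divide: m^3 + 4m^2 - 26m + 15 = (m - 3)(m^2 + 7m - 5).
Apply the quadratic formula to m^2 + 7m - 5 = 0: m = (-7 +/- sqrt(69))/2, i.e. m ~= 0.6533 or m ~= -7.6533.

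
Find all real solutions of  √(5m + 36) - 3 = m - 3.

m = 9

Isolate the radical: √(5m + 36) = m.
Square both sides: 5m + 36 = (m)².
Expand and rearrange: m² - 5m - 36 = 0.
Solving gives m = 9 or m = -4.
Check each candidate in the original equation:
  m = 9: √(81) = 9, while m = 9 — valid.
  m = -4: √(16) = 4, while m = -4 — extraneous.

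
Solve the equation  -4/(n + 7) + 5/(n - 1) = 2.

n = -8.5863 or n = 3.0863

Multiply both sides by (n + 7)(n - 1):
-4(n - 1) + 5(n + 7) = 2(n + 7)(n - 1).
Expand and collect terms: 2n^2 + 11n - 53 = 0.
By the quadratic formula, n = (-11 +/- sqrt(545)) / 4, so n ~= 3.0863 or n ~= -8.5863.
Neither value makes a denominator zero (n != -7, n != 1), so both are valid.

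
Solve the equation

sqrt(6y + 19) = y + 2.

y = 5

Square both sides: 6y + 19 = (y + 2)^2.
Expand and rearrange: y^2 - 2y - 15 = 0.
Solving gives y = 5 or y = -3.
Check each candidate in the original equation:
  y = 5: sqrt(49) = 7, while y + 2 = 7 — valid.
  y = -3: sqrt(1) = 1, while y + 2 = -1 — extraneous.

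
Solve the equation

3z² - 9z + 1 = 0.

z = 0.1156 or z = 2.8844

Discriminant: (-9)² − 4·3·1 = 69.
Quadratic formula: z = (9 ± √69) / 6.
So z = √(69)/6 + 3/2 ≈ 2.8844 or z = 3/2 - √(69)/6 ≈ 0.1156.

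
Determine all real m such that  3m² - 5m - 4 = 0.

m = -0.5907 or m = 2.2573

Discriminant: (-5)² − 4·3·(-4) = 73.
Quadratic formula: m = (5 ± √73) / 6.
So m = 5/6 + √(73)/6 ≈ 2.2573 or m = 5/6 - √(73)/6 ≈ -0.5907.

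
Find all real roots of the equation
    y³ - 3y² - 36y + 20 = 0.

y = -5 or y = 0.5359 or y = 7.4641

Possible rational roots are divisors of 20. Testing y = -5 gives 0, so (y + 5) is a factor.
Divide: y³ - 3y² - 36y + 20 = (y + 5)(y² - 8y + 4).
Apply the quadratic formula to y² - 8y + 4 = 0: y = (8 ± √48)/2, i.e. y ≈ 7.4641 or y ≈ 0.5359.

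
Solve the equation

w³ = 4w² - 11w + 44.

w = 4

Rearrange: w³ - 4w² + 11w - 44 = 0.
Possible rational roots are divisors of -44. Testing w = 4 gives 0, so (w - 4) is a factor.
Divide: w³ - 4w² + 11w - 44 = (w - 4)(w² + 11).
The quadratic w² + 11 has discriminant -44 < 0, so no further real roots.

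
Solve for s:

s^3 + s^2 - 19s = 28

Rearrange: s^3 + s^2 - 19s - 28 = 0.
Possible rational roots are divisors of -28. Testing s = -4 gives 0, so (s + 4) is a factor.
Divide: s^3 + s^2 - 19s - 28 = (s + 4)(s^2 - 3s - 7).
Apply the quadratic formula to s^2 - 3s - 7 = 0: s = (3 +/- sqrt(37))/2, i.e. s ~= 4.5414 or s ~= -1.5414.

s = -4 or s = -1.5414 or s = 4.5414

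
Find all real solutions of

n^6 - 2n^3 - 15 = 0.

Let u = n^3. The equation becomes u^2 - 2u - 15 = 0.
Factor: (u - 5)(u + 3) = 0, so u = 5 or u = -3.
n^3 = 5 gives n = (5)^(1/3) ~= 1.71.
n^3 = -3 gives n = -(3)^(1/3) ~= -1.4422.

n = -1.4422 or n = 1.71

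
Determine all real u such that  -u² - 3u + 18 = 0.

Factor: -1(u - 3)(u + 6) = 0.
So u = 3 or u = -6.

u = -6 or u = 3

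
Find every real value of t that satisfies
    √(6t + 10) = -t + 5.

Square both sides: 6t + 10 = (-t + 5)².
Expand and rearrange: t² - 16t + 15 = 0.
Solving gives t = 15 or t = 1.
Check each candidate in the original equation:
  t = 15: √(100) = 10, while -t + 5 = -10 — extraneous.
  t = 1: √(16) = 4, while -t + 5 = 4 — valid.

t = 1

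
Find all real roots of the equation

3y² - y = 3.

Rearrange to standard form: 3y² - y - 3 = 0.
Discriminant: (-1)² − 4·3·(-3) = 37.
Quadratic formula: y = (1 ± √37) / 6.
So y = 1/6 + √(37)/6 ≈ 1.1805 or y = 1/6 - √(37)/6 ≈ -0.8471.

y = -0.8471 or y = 1.1805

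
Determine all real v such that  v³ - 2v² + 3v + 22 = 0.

Possible rational roots are divisors of 22. Testing v = -2 gives 0, so (v + 2) is a factor.
Divide: v³ - 2v² + 3v + 22 = (v + 2)(v² - 4v + 11).
The quadratic v² - 4v + 11 has discriminant -28 < 0, so no further real roots.

v = -2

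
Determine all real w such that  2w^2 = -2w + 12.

Bring every term to one side: 2w^2 + 2w - 12 = 0.
Factor: 2(w - 2)(w + 3) = 0.
So w = 2 or w = -3.

w = -3 or w = 2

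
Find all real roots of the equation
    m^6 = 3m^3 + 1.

m = -0.6715 or m = 1.4892

Let u = m^3. The equation becomes u^2 - 3u - 1 = 0.
By the quadratic formula, u = 3/2 + sqrt(13)/2 or u = 3/2 - sqrt(13)/2.
m^3 = 3/2 + sqrt(13)/2 gives m = (3/2 + sqrt(13)/2)^(1/3) ~= 1.4892.
m^3 = 3/2 - sqrt(13)/2 gives m = -(-3/2 + sqrt(13)/2)^(1/3) ~= -0.6715.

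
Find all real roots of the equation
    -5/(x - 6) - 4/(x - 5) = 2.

Multiply both sides by (x - 6)(x - 5):
-5(x - 5) - 4(x - 6) = 2(x - 6)(x - 5).
Expand and collect terms: 2x^2 - 13x + 11 = 0.
Factor or apply the quadratic formula: x = 5.5 or x = 1.
Neither value makes a denominator zero (x != 6, x != 5), so both are valid.

x = 1 or x = 5.5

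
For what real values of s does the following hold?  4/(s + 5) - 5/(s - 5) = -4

Multiply both sides by (s + 5)(s - 5):
4(s - 5) - 5(s + 5) = -4(s + 5)(s - 5).
Expand and collect terms: -4s^2 + s + 145 = 0.
By the quadratic formula, s = (-1 +/- sqrt(2321)) / -8, so s ~= -5.8971 or s ~= 6.1471.
Neither value makes a denominator zero (s != -5, s != 5), so both are valid.

s = -5.8971 or s = 6.1471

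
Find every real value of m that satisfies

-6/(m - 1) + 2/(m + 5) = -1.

Multiply both sides by (m - 1)(m + 5):
-6(m + 5) + 2(m - 1) = -(m - 1)(m + 5).
Expand and collect terms: -m² + 37 = 0.
By the quadratic formula, m = (0 ± √148) / -2, so m ≈ -6.0828 or m ≈ 6.0828.
Neither value makes a denominator zero (m ≠ 1, m ≠ -5), so both are valid.

m = -6.0828 or m = 6.0828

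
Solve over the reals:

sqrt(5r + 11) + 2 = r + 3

Isolate the radical: sqrt(5r + 11) = r + 1.
Square both sides: 5r + 11 = (r + 1)^2.
Expand and rearrange: r^2 - 3r - 10 = 0.
Solving gives r = 5 or r = -2.
Check each candidate in the original equation:
  r = 5: sqrt(36) = 6, while r + 1 = 6 — valid.
  r = -2: sqrt(1) = 1, while r + 1 = -1 — extraneous.

r = 5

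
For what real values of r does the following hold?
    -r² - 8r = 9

r = -6.6458 or r = -1.3542

Rearrange to standard form: -r² - 8r - 9 = 0.
Discriminant: (-8)² − 4·(-1)·(-9) = 28.
Quadratic formula: r = (8 ± √28) / (-2).
So r = -4 - √(7) ≈ -6.6458 or r = -4 + √(7) ≈ -1.3542.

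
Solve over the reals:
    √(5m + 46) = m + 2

m = 7

Square both sides: 5m + 46 = (m + 2)².
Expand and rearrange: m² - m - 42 = 0.
Solving gives m = 7 or m = -6.
Check each candidate in the original equation:
  m = 7: √(81) = 9, while m + 2 = 9 — valid.
  m = -6: √(16) = 4, while m + 2 = -4 — extraneous.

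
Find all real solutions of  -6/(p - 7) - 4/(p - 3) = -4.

Multiply both sides by (p - 7)(p - 3):
-6(p - 3) - 4(p - 7) = -4(p - 7)(p - 3).
Expand and collect terms: -4p² + 50p - 130 = 0.
By the quadratic formula, p = (-50 ± √420) / -8, so p ≈ 3.6883 or p ≈ 8.8117.
Neither value makes a denominator zero (p ≠ 7, p ≠ 3), so both are valid.

p = 3.6883 or p = 8.8117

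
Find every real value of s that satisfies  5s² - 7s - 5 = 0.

s = -0.5207 or s = 1.9207

Discriminant: (-7)² − 4·5·(-5) = 149.
Quadratic formula: s = (7 ± √149) / 10.
So s = 7/10 + √(149)/10 ≈ 1.9207 or s = 7/10 - √(149)/10 ≈ -0.5207.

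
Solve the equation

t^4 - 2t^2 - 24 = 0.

t = -2.4495 or t = 2.4495

Let u = t^2. The equation becomes u^2 - 2u - 24 = 0.
Factor: (u - 6)(u + 4) = 0, so u = 6 or u = -4.
t^2 = 6 gives t = +/-sqrt(6) ~= +/-2.4495.
t^2 = -4 < 0 has no real solution.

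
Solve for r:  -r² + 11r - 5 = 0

r = 0.4751 or r = 10.5249

Discriminant: (11)² − 4·(-1)·(-5) = 101.
Quadratic formula: r = (-11 ± √101) / (-2).
So r = 11/2 - √(101)/2 ≈ 0.4751 or r = √(101)/2 + 11/2 ≈ 10.5249.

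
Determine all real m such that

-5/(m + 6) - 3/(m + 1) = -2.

Multiply both sides by (m + 6)(m + 1):
-5(m + 1) - 3(m + 6) = -2(m + 6)(m + 1).
Expand and collect terms: -2m^2 - 6m + 11 = 0.
By the quadratic formula, m = (6 +/- sqrt(124)) / -4, so m ~= -4.2839 or m ~= 1.2839.
Neither value makes a denominator zero (m != -6, m != -1), so both are valid.

m = -4.2839 or m = 1.2839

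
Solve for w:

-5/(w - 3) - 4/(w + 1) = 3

Multiply both sides by (w - 3)(w + 1):
-5(w + 1) - 4(w - 3) = 3(w - 3)(w + 1).
Expand and collect terms: 3w² + 3w - 16 = 0.
By the quadratic formula, w = (-3 ± √201) / 6, so w ≈ 1.8629 or w ≈ -2.8629.
Neither value makes a denominator zero (w ≠ 3, w ≠ -1), so both are valid.

w = -2.8629 or w = 1.8629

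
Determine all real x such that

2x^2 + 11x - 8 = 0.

x = -6.1504 or x = 0.6504

Discriminant: (11)^2 - 4*2*(-8) = 185.
Quadratic formula: x = (-11 +/- sqrt(185)) / 4.
So x = -11/4 + sqrt(185)/4 ~= 0.6504 or x = -sqrt(185)/4 - 11/4 ~= -6.1504.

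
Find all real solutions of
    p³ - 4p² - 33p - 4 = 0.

Possible rational roots are divisors of -4. Testing p = -4 gives 0, so (p + 4) is a factor.
Divide: p³ - 4p² - 33p - 4 = (p + 4)(p² - 8p - 1).
Apply the quadratic formula to p² - 8p - 1 = 0: p = (8 ± √68)/2, i.e. p ≈ 8.1231 or p ≈ -0.1231.

p = -4 or p = -0.1231 or p = 8.1231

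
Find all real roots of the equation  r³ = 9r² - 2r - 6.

r = -0.6904 or r = 1 or r = 8.6904

Rearrange: r³ - 9r² + 2r + 6 = 0.
Possible rational roots are divisors of 6. Testing r = 1 gives 0, so (r - 1) is a factor.
Divide: r³ - 9r² + 2r + 6 = (r - 1)(r² - 8r - 6).
Apply the quadratic formula to r² - 8r - 6 = 0: r = (8 ± √88)/2, i.e. r ≈ 8.6904 or r ≈ -0.6904.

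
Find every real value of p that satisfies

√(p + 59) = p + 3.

Square both sides: p + 59 = (p + 3)².
Expand and rearrange: p² + 5p - 50 = 0.
Solving gives p = 5 or p = -10.
Check each candidate in the original equation:
  p = 5: √(64) = 8, while p + 3 = 8 — valid.
  p = -10: √(49) = 7, while p + 3 = -7 — extraneous.

p = 5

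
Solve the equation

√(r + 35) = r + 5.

r = 1

Square both sides: r + 35 = (r + 5)².
Expand and rearrange: r² + 9r - 10 = 0.
Solving gives r = 1 or r = -10.
Check each candidate in the original equation:
  r = 1: √(36) = 6, while r + 5 = 6 — valid.
  r = -10: √(25) = 5, while r + 5 = -5 — extraneous.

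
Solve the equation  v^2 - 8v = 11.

Rearrange to standard form: v^2 - 8v - 11 = 0.
Discriminant: (-8)^2 - 4*1*(-11) = 108.
Quadratic formula: v = (8 +/- sqrt(108)) / 2.
So v = 4 + 3*sqrt(3) ~= 9.1962 or v = 4 - 3*sqrt(3) ~= -1.1962.

v = -1.1962 or v = 9.1962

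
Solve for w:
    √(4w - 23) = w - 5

w = 6 or w = 8

Square both sides: 4w - 23 = (w - 5)².
Expand and rearrange: w² - 14w + 48 = 0.
Solving gives w = 8 or w = 6.
Check each candidate in the original equation:
  w = 8: √(9) = 3, while w - 5 = 3 — valid.
  w = 6: √(1) = 1, while w - 5 = 1 — valid.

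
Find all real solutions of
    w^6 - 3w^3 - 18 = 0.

Let u = w^3. The equation becomes u^2 - 3u - 18 = 0.
Factor: (u - 6)(u + 3) = 0, so u = 6 or u = -3.
w^3 = 6 gives w = (6)^(1/3) ~= 1.8171.
w^3 = -3 gives w = -(3)^(1/3) ~= -1.4422.

w = -1.4422 or w = 1.8171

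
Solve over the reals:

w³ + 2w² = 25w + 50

w = -5 or w = -2 or w = 5

Rearrange: w³ + 2w² - 25w - 50 = 0.
Possible rational roots are divisors of -50. Testing w = -5 gives 0, so (w + 5) is a factor.
Divide: w³ + 2w² - 25w - 50 = (w + 5)(w² - 3w - 10).
Factor the quadratic: w = 5 or w = -2.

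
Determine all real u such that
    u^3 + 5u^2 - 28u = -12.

Rearrange: u^3 + 5u^2 - 28u + 12 = 0.
Possible rational roots are divisors of 12. Testing u = 3 gives 0, so (u - 3) is a factor.
Divide: u^3 + 5u^2 - 28u + 12 = (u - 3)(u^2 + 8u - 4).
Apply the quadratic formula to u^2 + 8u - 4 = 0: u = (-8 +/- sqrt(80))/2, i.e. u ~= 0.4721 or u ~= -8.4721.

u = -8.4721 or u = 0.4721 or u = 3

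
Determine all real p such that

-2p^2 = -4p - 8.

Rearrange to standard form: -2p^2 + 4p + 8 = 0.
Discriminant: (4)^2 - 4*(-2)*8 = 80.
Quadratic formula: p = (-4 +/- sqrt(80)) / (-4).
So p = 1 - sqrt(5) ~= -1.2361 or p = 1 + sqrt(5) ~= 3.2361.

p = -1.2361 or p = 3.2361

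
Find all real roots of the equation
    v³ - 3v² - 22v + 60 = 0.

v = -4.6056 or v = 2.6056 or v = 5

Possible rational roots are divisors of 60. Testing v = 5 gives 0, so (v - 5) is a factor.
Divide: v³ - 3v² - 22v + 60 = (v - 5)(v² + 2v - 12).
Apply the quadratic formula to v² + 2v - 12 = 0: v = (-2 ± √52)/2, i.e. v ≈ 2.6056 or v ≈ -4.6056.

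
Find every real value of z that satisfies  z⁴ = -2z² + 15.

z = -1.7321 or z = 1.7321

Let u = z². The equation becomes u² + 2u - 15 = 0.
Factor: (u + 5)(u - 3) = 0, so u = -5 or u = 3.
z² = -5 < 0 has no real solution.
z² = 3 gives z = ±√(3) ≈ ±1.7321.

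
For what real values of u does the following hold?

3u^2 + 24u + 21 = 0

Factor: 3(u + 1)(u + 7) = 0.
So u = -1 or u = -7.

u = -7 or u = -1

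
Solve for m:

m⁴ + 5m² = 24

Let u = m². The equation becomes u² + 5u - 24 = 0.
Factor: (u - 3)(u + 8) = 0, so u = 3 or u = -8.
m² = 3 gives m = ±√(3) ≈ ±1.7321.
m² = -8 < 0 has no real solution.

m = -1.7321 or m = 1.7321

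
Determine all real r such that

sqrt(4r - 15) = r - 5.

r = 10

Square both sides: 4r - 15 = (r - 5)^2.
Expand and rearrange: r^2 - 14r + 40 = 0.
Solving gives r = 10 or r = 4.
Check each candidate in the original equation:
  r = 10: sqrt(25) = 5, while r - 5 = 5 — valid.
  r = 4: sqrt(1) = 1, while r - 5 = -1 — extraneous.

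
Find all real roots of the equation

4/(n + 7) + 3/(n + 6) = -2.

Multiply both sides by (n + 7)(n + 6):
4(n + 6) + 3(n + 7) = -2(n + 7)(n + 6).
Expand and collect terms: -2n^2 - 33n - 129 = 0.
By the quadratic formula, n = (33 +/- sqrt(57)) / -4, so n ~= -10.1375 or n ~= -6.3625.
Neither value makes a denominator zero (n != -7, n != -6), so both are valid.

n = -10.1375 or n = -6.3625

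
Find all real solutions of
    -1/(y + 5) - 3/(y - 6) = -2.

Multiply both sides by (y + 5)(y - 6):
-(y - 6) - 3(y + 5) = -2(y + 5)(y - 6).
Expand and collect terms: -2y² + 6y + 69 = 0.
By the quadratic formula, y = (-6 ± √588) / -4, so y ≈ -4.5622 or y ≈ 7.5622.
Neither value makes a denominator zero (y ≠ -5, y ≠ 6), so both are valid.

y = -4.5622 or y = 7.5622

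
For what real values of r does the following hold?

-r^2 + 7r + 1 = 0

Discriminant: (7)^2 - 4*(-1)*1 = 53.
Quadratic formula: r = (-7 +/- sqrt(53)) / (-2).
So r = 7/2 - sqrt(53)/2 ~= -0.1401 or r = 7/2 + sqrt(53)/2 ~= 7.1401.

r = -0.1401 or r = 7.1401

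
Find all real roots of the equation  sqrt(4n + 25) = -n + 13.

n = 6

Square both sides: 4n + 25 = (-n + 13)^2.
Expand and rearrange: n^2 - 30n + 144 = 0.
Solving gives n = 24 or n = 6.
Check each candidate in the original equation:
  n = 24: sqrt(121) = 11, while -n + 13 = -11 — extraneous.
  n = 6: sqrt(49) = 7, while -n + 13 = 7 — valid.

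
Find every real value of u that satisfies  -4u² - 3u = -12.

u = -2.1472 or u = 1.3972

Rearrange to standard form: -4u² - 3u + 12 = 0.
Discriminant: (-3)² − 4·(-4)·12 = 201.
Quadratic formula: u = (3 ± √201) / (-8).
So u = -√(201)/8 - 3/8 ≈ -2.1472 or u = -3/8 + √(201)/8 ≈ 1.3972.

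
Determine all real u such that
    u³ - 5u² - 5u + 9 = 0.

u = -1.6056 or u = 1 or u = 5.6056

Possible rational roots are divisors of 9. Testing u = 1 gives 0, so (u - 1) is a factor.
Divide: u³ - 5u² - 5u + 9 = (u - 1)(u² - 4u - 9).
Apply the quadratic formula to u² - 4u - 9 = 0: u = (4 ± √52)/2, i.e. u ≈ 5.6056 or u ≈ -1.6056.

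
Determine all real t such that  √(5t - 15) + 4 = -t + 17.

Isolate the radical: √(5t - 15) = -t + 13.
Square both sides: 5t - 15 = (-t + 13)².
Expand and rearrange: t² - 31t + 184 = 0.
Solving gives t = 23 or t = 8.
Check each candidate in the original equation:
  t = 23: √(100) = 10, while -t + 13 = -10 — extraneous.
  t = 8: √(25) = 5, while -t + 13 = 5 — valid.

t = 8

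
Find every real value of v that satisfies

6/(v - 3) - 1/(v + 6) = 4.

v = -6.215 or v = 4.465

Multiply both sides by (v - 3)(v + 6):
6(v + 6) - (v - 3) = 4(v - 3)(v + 6).
Expand and collect terms: 4v^2 + 7v - 111 = 0.
By the quadratic formula, v = (-7 +/- sqrt(1825)) / 8, so v ~= 4.465 or v ~= -6.215.
Neither value makes a denominator zero (v != 3, v != -6), so both are valid.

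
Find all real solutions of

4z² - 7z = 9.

z = -0.8616 or z = 2.6116

Rearrange to standard form: 4z² - 7z - 9 = 0.
Discriminant: (-7)² − 4·4·(-9) = 193.
Quadratic formula: z = (7 ± √193) / 8.
So z = 7/8 + √(193)/8 ≈ 2.6116 or z = 7/8 - √(193)/8 ≈ -0.8616.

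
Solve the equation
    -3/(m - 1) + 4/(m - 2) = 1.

Multiply both sides by (m - 1)(m - 2):
-3(m - 2) + 4(m - 1) = (m - 1)(m - 2).
Expand and collect terms: m^2 - 4m = 0.
Factor or apply the quadratic formula: m = 4 or m = 0.
Neither value makes a denominator zero (m != 1, m != 2), so both are valid.

m = 0 or m = 4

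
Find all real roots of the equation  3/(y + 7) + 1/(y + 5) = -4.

Multiply both sides by (y + 7)(y + 5):
3(y + 5) + (y + 7) = -4(y + 7)(y + 5).
Expand and collect terms: -4y² - 52y - 162 = 0.
By the quadratic formula, y = (52 ± √112) / -8, so y ≈ -7.8229 or y ≈ -5.1771.
Neither value makes a denominator zero (y ≠ -7, y ≠ -5), so both are valid.

y = -7.8229 or y = -5.1771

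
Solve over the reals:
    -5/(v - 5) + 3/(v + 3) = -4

v = -3.6554 or v = 6.1554

Multiply both sides by (v - 5)(v + 3):
-5(v + 3) + 3(v - 5) = -4(v - 5)(v + 3).
Expand and collect terms: -4v² + 10v + 90 = 0.
By the quadratic formula, v = (-10 ± √1540) / -8, so v ≈ -3.6554 or v ≈ 6.1554.
Neither value makes a denominator zero (v ≠ 5, v ≠ -3), so both are valid.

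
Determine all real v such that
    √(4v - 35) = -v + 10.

Square both sides: 4v - 35 = (-v + 10)².
Expand and rearrange: v² - 24v + 135 = 0.
Solving gives v = 15 or v = 9.
Check each candidate in the original equation:
  v = 15: √(25) = 5, while -v + 10 = -5 — extraneous.
  v = 9: √(1) = 1, while -v + 10 = 1 — valid.

v = 9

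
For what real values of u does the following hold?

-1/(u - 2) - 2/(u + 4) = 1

u = -6.2749 or u = 1.2749

Multiply both sides by (u - 2)(u + 4):
-(u + 4) - 2(u - 2) = (u - 2)(u + 4).
Expand and collect terms: u² + 5u - 8 = 0.
By the quadratic formula, u = (-5 ± √57) / 2, so u ≈ 1.2749 or u ≈ -6.2749.
Neither value makes a denominator zero (u ≠ 2, u ≠ -4), so both are valid.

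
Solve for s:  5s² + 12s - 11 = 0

Discriminant: (12)² − 4·5·(-11) = 364.
Quadratic formula: s = (-12 ± √364) / 10.
So s = -6/5 + √(91)/5 ≈ 0.7079 or s = -√(91)/5 - 6/5 ≈ -3.1079.

s = -3.1079 or s = 0.7079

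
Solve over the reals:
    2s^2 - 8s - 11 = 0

Discriminant: (-8)^2 - 4*2*(-11) = 152.
Quadratic formula: s = (8 +/- sqrt(152)) / 4.
So s = 2 + sqrt(38)/2 ~= 5.0822 or s = 2 - sqrt(38)/2 ~= -1.0822.

s = -1.0822 or s = 5.0822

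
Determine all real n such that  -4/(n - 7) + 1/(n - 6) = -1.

Multiply both sides by (n - 7)(n - 6):
-4(n - 6) + (n - 7) = -(n - 7)(n - 6).
Expand and collect terms: -n² + 16n - 59 = 0.
By the quadratic formula, n = (-16 ± √20) / -2, so n ≈ 5.7639 or n ≈ 10.2361.
Neither value makes a denominator zero (n ≠ 7, n ≠ 6), so both are valid.

n = 5.7639 or n = 10.2361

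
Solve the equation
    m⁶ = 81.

m = -2.0801 or m = 2.0801

Let u = m³. The equation becomes u² - 81 = 0.
Factor: (u - 9)(u + 9) = 0, so u = 9 or u = -9.
m³ = 9 gives m = ∛(9) ≈ 2.0801.
m³ = -9 gives m = -∛(9) ≈ -2.0801.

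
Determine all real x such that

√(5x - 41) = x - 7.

Square both sides: 5x - 41 = (x - 7)².
Expand and rearrange: x² - 19x + 90 = 0.
Solving gives x = 10 or x = 9.
Check each candidate in the original equation:
  x = 10: √(9) = 3, while x - 7 = 3 — valid.
  x = 9: √(4) = 2, while x - 7 = 2 — valid.

x = 9 or x = 10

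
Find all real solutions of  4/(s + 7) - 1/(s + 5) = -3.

s = -8.2078 or s = -4.7922

Multiply both sides by (s + 7)(s + 5):
4(s + 5) - (s + 7) = -3(s + 7)(s + 5).
Expand and collect terms: -3s² - 39s - 118 = 0.
By the quadratic formula, s = (39 ± √105) / -6, so s ≈ -8.2078 or s ≈ -4.7922.
Neither value makes a denominator zero (s ≠ -7, s ≠ -5), so both are valid.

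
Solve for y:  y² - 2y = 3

y = -1 or y = 3

Bring every term to one side: y² - 2y - 3 = 0.
Factor: (y + 1)(y - 3) = 0.
So y = -1 or y = 3.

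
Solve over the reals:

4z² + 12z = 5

Rearrange to standard form: 4z² + 12z - 5 = 0.
Discriminant: (12)² − 4·4·(-5) = 224.
Quadratic formula: z = (-12 ± √224) / 8.
So z = -3/2 + √(14)/2 ≈ 0.3708 or z = -√(14)/2 - 3/2 ≈ -3.3708.

z = -3.3708 or z = 0.3708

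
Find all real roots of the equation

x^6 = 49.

Let u = x^3. The equation becomes u^2 - 49 = 0.
Factor: (u - 7)(u + 7) = 0, so u = 7 or u = -7.
x^3 = 7 gives x = (7)^(1/3) ~= 1.9129.
x^3 = -7 gives x = -(7)^(1/3) ~= -1.9129.

x = -1.9129 or x = 1.9129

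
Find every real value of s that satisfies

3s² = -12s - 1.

s = -3.9149 or s = -0.0851

Rearrange to standard form: 3s² + 12s + 1 = 0.
Discriminant: (12)² − 4·3·1 = 132.
Quadratic formula: s = (-12 ± √132) / 6.
So s = -2 + √(33)/3 ≈ -0.0851 or s = -2 - √(33)/3 ≈ -3.9149.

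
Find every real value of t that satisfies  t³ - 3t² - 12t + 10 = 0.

Possible rational roots are divisors of 10. Testing t = 5 gives 0, so (t - 5) is a factor.
Divide: t³ - 3t² - 12t + 10 = (t - 5)(t² + 2t - 2).
Apply the quadratic formula to t² + 2t - 2 = 0: t = (-2 ± √12)/2, i.e. t ≈ 0.7321 or t ≈ -2.7321.

t = -2.7321 or t = 0.7321 or t = 5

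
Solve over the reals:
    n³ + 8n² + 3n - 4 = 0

n = -7.5311 or n = -1 or n = 0.5311

Possible rational roots are divisors of -4. Testing n = -1 gives 0, so (n + 1) is a factor.
Divide: n³ + 8n² + 3n - 4 = (n + 1)(n² + 7n - 4).
Apply the quadratic formula to n² + 7n - 4 = 0: n = (-7 ± √65)/2, i.e. n ≈ 0.5311 or n ≈ -7.5311.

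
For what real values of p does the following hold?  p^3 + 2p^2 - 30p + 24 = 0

p = -6.873 or p = 0.873 or p = 4

Possible rational roots are divisors of 24. Testing p = 4 gives 0, so (p - 4) is a factor.
Divide: p^3 + 2p^2 - 30p + 24 = (p - 4)(p^2 + 6p - 6).
Apply the quadratic formula to p^2 + 6p - 6 = 0: p = (-6 +/- sqrt(60))/2, i.e. p ~= 0.873 or p ~= -6.873.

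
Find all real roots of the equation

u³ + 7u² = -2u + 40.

Rearrange: u³ + 7u² + 2u - 40 = 0.
Possible rational roots are divisors of -40. Testing u = -4 gives 0, so (u + 4) is a factor.
Divide: u³ + 7u² + 2u - 40 = (u + 4)(u² + 3u - 10).
Factor the quadratic: u = 2 or u = -5.

u = -5 or u = -4 or u = 2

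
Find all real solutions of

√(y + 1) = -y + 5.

Square both sides: y + 1 = (-y + 5)².
Expand and rearrange: y² - 11y + 24 = 0.
Solving gives y = 8 or y = 3.
Check each candidate in the original equation:
  y = 8: √(9) = 3, while -y + 5 = -3 — extraneous.
  y = 3: √(4) = 2, while -y + 5 = 2 — valid.

y = 3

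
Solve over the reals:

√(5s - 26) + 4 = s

Isolate the radical: √(5s - 26) = s - 4.
Square both sides: 5s - 26 = (s - 4)².
Expand and rearrange: s² - 13s + 42 = 0.
Solving gives s = 7 or s = 6.
Check each candidate in the original equation:
  s = 7: √(9) = 3, while s - 4 = 3 — valid.
  s = 6: √(4) = 2, while s - 4 = 2 — valid.

s = 6 or s = 7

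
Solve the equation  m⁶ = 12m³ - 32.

Let u = m³. The equation becomes u² - 12u + 32 = 0.
Factor: (u - 8)(u - 4) = 0, so u = 8 or u = 4.
m³ = 8 gives m = 2.
m³ = 4 gives m = ∛(4) ≈ 1.5874.

m = 1.5874 or m = 2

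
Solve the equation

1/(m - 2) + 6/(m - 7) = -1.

m = -1.4495 or m = 3.4495

Multiply both sides by (m - 2)(m - 7):
(m - 7) + 6(m - 2) = -(m - 2)(m - 7).
Expand and collect terms: -m² + 2m + 5 = 0.
By the quadratic formula, m = (-2 ± √24) / -2, so m ≈ -1.4495 or m ≈ 3.4495.
Neither value makes a denominator zero (m ≠ 2, m ≠ 7), so both are valid.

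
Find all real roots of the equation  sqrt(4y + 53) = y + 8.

y = -1

Square both sides: 4y + 53 = (y + 8)^2.
Expand and rearrange: y^2 + 12y + 11 = 0.
Solving gives y = -1 or y = -11.
Check each candidate in the original equation:
  y = -1: sqrt(49) = 7, while y + 8 = 7 — valid.
  y = -11: sqrt(9) = 3, while y + 8 = -3 — extraneous.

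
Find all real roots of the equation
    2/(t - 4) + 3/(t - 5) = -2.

Multiply both sides by (t - 4)(t - 5):
2(t - 5) + 3(t - 4) = -2(t - 4)(t - 5).
Expand and collect terms: -2t² + 13t - 18 = 0.
Factor or apply the quadratic formula: t = 2 or t = 4.5.
Neither value makes a denominator zero (t ≠ 4, t ≠ 5), so both are valid.

t = 2 or t = 4.5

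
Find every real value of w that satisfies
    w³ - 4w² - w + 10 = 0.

Possible rational roots are divisors of 10. Testing w = 2 gives 0, so (w - 2) is a factor.
Divide: w³ - 4w² - w + 10 = (w - 2)(w² - 2w - 5).
Apply the quadratic formula to w² - 2w - 5 = 0: w = (2 ± √24)/2, i.e. w ≈ 3.4495 or w ≈ -1.4495.

w = -1.4495 or w = 2 or w = 3.4495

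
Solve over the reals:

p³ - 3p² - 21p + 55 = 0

p = -4.4641 or p = 2.4641 or p = 5

Possible rational roots are divisors of 55. Testing p = 5 gives 0, so (p - 5) is a factor.
Divide: p³ - 3p² - 21p + 55 = (p - 5)(p² + 2p - 11).
Apply the quadratic formula to p² + 2p - 11 = 0: p = (-2 ± √48)/2, i.e. p ≈ 2.4641 or p ≈ -4.4641.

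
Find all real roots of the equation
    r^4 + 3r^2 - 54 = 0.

r = -2.4495 or r = 2.4495

Let u = r^2. The equation becomes u^2 + 3u - 54 = 0.
Factor: (u + 9)(u - 6) = 0, so u = -9 or u = 6.
r^2 = -9 < 0 has no real solution.
r^2 = 6 gives r = +/-sqrt(6) ~= +/-2.4495.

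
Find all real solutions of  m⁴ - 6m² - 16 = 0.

Let u = m². The equation becomes u² - 6u - 16 = 0.
Factor: (u + 2)(u - 8) = 0, so u = -2 or u = 8.
m² = -2 < 0 has no real solution.
m² = 8 gives m = ±2·√(2) ≈ ±2.8284.

m = -2.8284 or m = 2.8284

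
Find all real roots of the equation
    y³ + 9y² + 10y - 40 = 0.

y = -6.5311 or y = -4 or y = 1.5311

Possible rational roots are divisors of -40. Testing y = -4 gives 0, so (y + 4) is a factor.
Divide: y³ + 9y² + 10y - 40 = (y + 4)(y² + 5y - 10).
Apply the quadratic formula to y² + 5y - 10 = 0: y = (-5 ± √65)/2, i.e. y ≈ 1.5311 or y ≈ -6.5311.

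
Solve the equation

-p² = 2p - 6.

Rearrange to standard form: -p² - 2p + 6 = 0.
Discriminant: (-2)² − 4·(-1)·6 = 28.
Quadratic formula: p = (2 ± √28) / (-2).
So p = -√(7) - 1 ≈ -3.6458 or p = -1 + √(7) ≈ 1.6458.

p = -3.6458 or p = 1.6458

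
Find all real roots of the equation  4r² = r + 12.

r = -1.6116 or r = 1.8616

Rearrange to standard form: 4r² - r - 12 = 0.
Discriminant: (-1)² − 4·4·(-12) = 193.
Quadratic formula: r = (1 ± √193) / 8.
So r = 1/8 + √(193)/8 ≈ 1.8616 or r = 1/8 - √(193)/8 ≈ -1.6116.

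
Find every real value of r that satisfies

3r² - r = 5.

r = -1.135 or r = 1.4684

Rearrange to standard form: 3r² - r - 5 = 0.
Discriminant: (-1)² − 4·3·(-5) = 61.
Quadratic formula: r = (1 ± √61) / 6.
So r = 1/6 + √(61)/6 ≈ 1.4684 or r = 1/6 - √(61)/6 ≈ -1.135.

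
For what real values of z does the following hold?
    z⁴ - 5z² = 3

Let u = z². The equation becomes u² - 5u - 3 = 0.
By the quadratic formula, u = 5/2 + √(37)/2 or u = 5/2 - √(37)/2.
z² = 5/2 + √(37)/2 gives z = ±√(5/2 + √(37)/2) ≈ ±2.354.
z² = 5/2 - √(37)/2 < 0 has no real solution.

z = -2.354 or z = 2.354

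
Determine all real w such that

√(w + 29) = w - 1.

w = 7

Square both sides: w + 29 = (w - 1)².
Expand and rearrange: w² - 3w - 28 = 0.
Solving gives w = 7 or w = -4.
Check each candidate in the original equation:
  w = 7: √(36) = 6, while w - 1 = 6 — valid.
  w = -4: √(25) = 5, while w - 1 = -5 — extraneous.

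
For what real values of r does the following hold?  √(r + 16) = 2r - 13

Square both sides: r + 16 = (2r - 13)².
Expand and rearrange: 4r² - 53r + 153 = 0.
Solving gives r = 9 or r = 4.25.
Check each candidate in the original equation:
  r = 9: √(25) = 5, while 2r - 13 = 5 — valid.
  r = 4.25: √(20.25) = 4.5, while 2r - 13 = -4.5 — extraneous.

r = 9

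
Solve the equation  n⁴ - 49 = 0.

Let u = n². The equation becomes u² - 49 = 0.
Factor: (u - 7)(u + 7) = 0, so u = 7 or u = -7.
n² = 7 gives n = ±√(7) ≈ ±2.6458.
n² = -7 < 0 has no real solution.

n = -2.6458 or n = 2.6458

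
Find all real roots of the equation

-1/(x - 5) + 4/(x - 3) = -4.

x = 2.0788 or x = 5.1712

Multiply both sides by (x - 5)(x - 3):
-(x - 3) + 4(x - 5) = -4(x - 5)(x - 3).
Expand and collect terms: -4x^2 + 29x - 43 = 0.
By the quadratic formula, x = (-29 +/- sqrt(153)) / -8, so x ~= 2.0788 or x ~= 5.1712.
Neither value makes a denominator zero (x != 5, x != 3), so both are valid.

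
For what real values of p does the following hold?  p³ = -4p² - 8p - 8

p = -2

Rearrange: p³ + 4p² + 8p + 8 = 0.
Possible rational roots are divisors of 8. Testing p = -2 gives 0, so (p + 2) is a factor.
Divide: p³ + 4p² + 8p + 8 = (p + 2)(p² + 2p + 4).
The quadratic p² + 2p + 4 has discriminant -12 < 0, so no further real roots.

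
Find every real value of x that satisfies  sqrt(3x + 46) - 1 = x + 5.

x = 1

Isolate the radical: sqrt(3x + 46) = x + 6.
Square both sides: 3x + 46 = (x + 6)^2.
Expand and rearrange: x^2 + 9x - 10 = 0.
Solving gives x = 1 or x = -10.
Check each candidate in the original equation:
  x = 1: sqrt(49) = 7, while x + 6 = 7 — valid.
  x = -10: sqrt(16) = 4, while x + 6 = -4 — extraneous.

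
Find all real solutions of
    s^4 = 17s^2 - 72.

s = -3 or s = -2.8284 or s = 2.8284 or s = 3

Let u = s^2. The equation becomes u^2 - 17u + 72 = 0.
Factor: (u - 8)(u - 9) = 0, so u = 8 or u = 9.
s^2 = 8 gives s = +/-2*sqrt(2) ~= +/-2.8284.
s^2 = 9 gives s = +/-3.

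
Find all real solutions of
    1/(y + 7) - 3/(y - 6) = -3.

Multiply both sides by (y + 7)(y - 6):
(y - 6) - 3(y + 7) = -3(y + 7)(y - 6).
Expand and collect terms: -3y^2 - y + 153 = 0.
By the quadratic formula, y = (1 +/- sqrt(1837)) / -6, so y ~= -7.31 or y ~= 6.9767.
Neither value makes a denominator zero (y != -7, y != 6), so both are valid.

y = -7.31 or y = 6.9767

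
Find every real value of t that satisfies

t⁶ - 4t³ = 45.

Let u = t³. The equation becomes u² - 4u - 45 = 0.
Factor: (u - 9)(u + 5) = 0, so u = 9 or u = -5.
t³ = 9 gives t = ∛(9) ≈ 2.0801.
t³ = -5 gives t = -∛(5) ≈ -1.71.

t = -1.71 or t = 2.0801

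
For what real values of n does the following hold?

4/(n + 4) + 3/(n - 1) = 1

Multiply both sides by (n + 4)(n - 1):
4(n - 1) + 3(n + 4) = (n + 4)(n - 1).
Expand and collect terms: n² - 4n - 12 = 0.
Factor or apply the quadratic formula: n = 6 or n = -2.
Neither value makes a denominator zero (n ≠ -4, n ≠ 1), so both are valid.

n = -2 or n = 6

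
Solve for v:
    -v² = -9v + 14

Bring every term to one side: -v² + 9v - 14 = 0.
Factor: -1(v - 7)(v - 2) = 0.
So v = 7 or v = 2.

v = 2 or v = 7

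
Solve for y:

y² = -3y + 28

y = -7 or y = 4

Bring every term to one side: y² + 3y - 28 = 0.
Factor: (y - 4)(y + 7) = 0.
So y = 4 or y = -7.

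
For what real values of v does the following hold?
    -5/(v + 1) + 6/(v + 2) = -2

v = -3.5 or v = 0

Multiply both sides by (v + 1)(v + 2):
-5(v + 2) + 6(v + 1) = -2(v + 1)(v + 2).
Expand and collect terms: -2v^2 - 7v = 0.
Factor or apply the quadratic formula: v = -3.5 or v = 0.
Neither value makes a denominator zero (v != -1, v != -2), so both are valid.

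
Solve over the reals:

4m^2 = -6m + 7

Rearrange to standard form: 4m^2 + 6m - 7 = 0.
Discriminant: (6)^2 - 4*4*(-7) = 148.
Quadratic formula: m = (-6 +/- sqrt(148)) / 8.
So m = -3/4 + sqrt(37)/4 ~= 0.7707 or m = -sqrt(37)/4 - 3/4 ~= -2.2707.

m = -2.2707 or m = 0.7707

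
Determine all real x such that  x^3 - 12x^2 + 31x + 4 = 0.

Possible rational roots are divisors of 4. Testing x = 4 gives 0, so (x - 4) is a factor.
Divide: x^3 - 12x^2 + 31x + 4 = (x - 4)(x^2 - 8x - 1).
Apply the quadratic formula to x^2 - 8x - 1 = 0: x = (8 +/- sqrt(68))/2, i.e. x ~= 8.1231 or x ~= -0.1231.

x = -0.1231 or x = 4 or x = 8.1231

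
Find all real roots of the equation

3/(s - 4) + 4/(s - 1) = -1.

Multiply both sides by (s - 4)(s - 1):
3(s - 1) + 4(s - 4) = -(s - 4)(s - 1).
Expand and collect terms: -s² - 2s + 15 = 0.
Factor or apply the quadratic formula: s = -5 or s = 3.
Neither value makes a denominator zero (s ≠ 4, s ≠ 1), so both are valid.

s = -5 or s = 3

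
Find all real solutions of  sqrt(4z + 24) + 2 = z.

Isolate the radical: sqrt(4z + 24) = z - 2.
Square both sides: 4z + 24 = (z - 2)^2.
Expand and rearrange: z^2 - 8z - 20 = 0.
Solving gives z = 10 or z = -2.
Check each candidate in the original equation:
  z = 10: sqrt(64) = 8, while z - 2 = 8 — valid.
  z = -2: sqrt(16) = 4, while z - 2 = -4 — extraneous.

z = 10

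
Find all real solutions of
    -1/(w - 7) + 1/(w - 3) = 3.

Multiply both sides by (w - 7)(w - 3):
-(w - 3) + (w - 7) = 3(w - 7)(w - 3).
Expand and collect terms: 3w^2 - 30w + 67 = 0.
By the quadratic formula, w = (30 +/- sqrt(96)) / 6, so w ~= 6.633 or w ~= 3.367.
Neither value makes a denominator zero (w != 7, w != 3), so both are valid.

w = 3.367 or w = 6.633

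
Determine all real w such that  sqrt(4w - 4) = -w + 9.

Square both sides: 4w - 4 = (-w + 9)^2.
Expand and rearrange: w^2 - 22w + 85 = 0.
Solving gives w = 17 or w = 5.
Check each candidate in the original equation:
  w = 17: sqrt(64) = 8, while -w + 9 = -8 — extraneous.
  w = 5: sqrt(16) = 4, while -w + 9 = 4 — valid.

w = 5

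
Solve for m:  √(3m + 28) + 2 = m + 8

m = -1

Isolate the radical: √(3m + 28) = m + 6.
Square both sides: 3m + 28 = (m + 6)².
Expand and rearrange: m² + 9m + 8 = 0.
Solving gives m = -1 or m = -8.
Check each candidate in the original equation:
  m = -1: √(25) = 5, while m + 6 = 5 — valid.
  m = -8: √(4) = 2, while m + 6 = -2 — extraneous.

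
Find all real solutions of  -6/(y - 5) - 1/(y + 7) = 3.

y = -7.3975 or y = 3.0641

Multiply both sides by (y - 5)(y + 7):
-6(y + 7) - (y - 5) = 3(y - 5)(y + 7).
Expand and collect terms: 3y² + 13y - 68 = 0.
By the quadratic formula, y = (-13 ± √985) / 6, so y ≈ 3.0641 or y ≈ -7.3975.
Neither value makes a denominator zero (y ≠ 5, y ≠ -7), so both are valid.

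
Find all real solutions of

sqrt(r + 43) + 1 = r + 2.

Isolate the radical: sqrt(r + 43) = r + 1.
Square both sides: r + 43 = (r + 1)^2.
Expand and rearrange: r^2 + r - 42 = 0.
Solving gives r = 6 or r = -7.
Check each candidate in the original equation:
  r = 6: sqrt(49) = 7, while r + 1 = 7 — valid.
  r = -7: sqrt(36) = 6, while r + 1 = -6 — extraneous.

r = 6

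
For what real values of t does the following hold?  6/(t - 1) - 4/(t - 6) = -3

t = -0.6667 or t = 7

Multiply both sides by (t - 1)(t - 6):
6(t - 6) - 4(t - 1) = -3(t - 1)(t - 6).
Expand and collect terms: -3t^2 + 19t + 14 = 0.
Factor or apply the quadratic formula: t = -0.6667 or t = 7.
Neither value makes a denominator zero (t != 1, t != 6), so both are valid.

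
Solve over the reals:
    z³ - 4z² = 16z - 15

z = -3 or z = 0.8074 or z = 6.1926

Rearrange: z³ - 4z² - 16z + 15 = 0.
Possible rational roots are divisors of 15. Testing z = -3 gives 0, so (z + 3) is a factor.
Divide: z³ - 4z² - 16z + 15 = (z + 3)(z² - 7z + 5).
Apply the quadratic formula to z² - 7z + 5 = 0: z = (7 ± √29)/2, i.e. z ≈ 6.1926 or z ≈ 0.8074.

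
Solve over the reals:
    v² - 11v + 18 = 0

Factor: (v - 2)(v - 9) = 0.
So v = 2 or v = 9.

v = 2 or v = 9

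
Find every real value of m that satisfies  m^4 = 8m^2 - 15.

m = -2.2361 or m = -1.7321 or m = 1.7321 or m = 2.2361

Let u = m^2. The equation becomes u^2 - 8u + 15 = 0.
Factor: (u - 3)(u - 5) = 0, so u = 3 or u = 5.
m^2 = 3 gives m = +/-sqrt(3) ~= +/-1.7321.
m^2 = 5 gives m = +/-sqrt(5) ~= +/-2.2361.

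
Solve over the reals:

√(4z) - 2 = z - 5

z = 9

Isolate the radical: √(4z) = z - 3.
Square both sides: 4z = (z - 3)².
Expand and rearrange: z² - 10z + 9 = 0.
Solving gives z = 9 or z = 1.
Check each candidate in the original equation:
  z = 9: √(36) = 6, while z - 3 = 6 — valid.
  z = 1: √(4) = 2, while z - 3 = -2 — extraneous.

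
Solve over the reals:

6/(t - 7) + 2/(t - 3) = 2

t = 3.5359 or t = 10.4641

Multiply both sides by (t - 7)(t - 3):
6(t - 3) + 2(t - 7) = 2(t - 7)(t - 3).
Expand and collect terms: 2t² - 28t + 74 = 0.
By the quadratic formula, t = (28 ± √192) / 4, so t ≈ 10.4641 or t ≈ 3.5359.
Neither value makes a denominator zero (t ≠ 7, t ≠ 3), so both are valid.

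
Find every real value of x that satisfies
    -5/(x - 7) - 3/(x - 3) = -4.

x = 3.5505 or x = 8.4495

Multiply both sides by (x - 7)(x - 3):
-5(x - 3) - 3(x - 7) = -4(x - 7)(x - 3).
Expand and collect terms: -4x² + 48x - 120 = 0.
By the quadratic formula, x = (-48 ± √384) / -8, so x ≈ 3.5505 or x ≈ 8.4495.
Neither value makes a denominator zero (x ≠ 7, x ≠ 3), so both are valid.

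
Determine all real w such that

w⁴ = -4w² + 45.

Let u = w². The equation becomes u² + 4u - 45 = 0.
Factor: (u - 5)(u + 9) = 0, so u = 5 or u = -9.
w² = 5 gives w = ±√(5) ≈ ±2.2361.
w² = -9 < 0 has no real solution.

w = -2.2361 or w = 2.2361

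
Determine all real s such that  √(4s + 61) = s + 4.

Square both sides: 4s + 61 = (s + 4)².
Expand and rearrange: s² + 4s - 45 = 0.
Solving gives s = 5 or s = -9.
Check each candidate in the original equation:
  s = 5: √(81) = 9, while s + 4 = 9 — valid.
  s = -9: √(25) = 5, while s + 4 = -5 — extraneous.

s = 5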